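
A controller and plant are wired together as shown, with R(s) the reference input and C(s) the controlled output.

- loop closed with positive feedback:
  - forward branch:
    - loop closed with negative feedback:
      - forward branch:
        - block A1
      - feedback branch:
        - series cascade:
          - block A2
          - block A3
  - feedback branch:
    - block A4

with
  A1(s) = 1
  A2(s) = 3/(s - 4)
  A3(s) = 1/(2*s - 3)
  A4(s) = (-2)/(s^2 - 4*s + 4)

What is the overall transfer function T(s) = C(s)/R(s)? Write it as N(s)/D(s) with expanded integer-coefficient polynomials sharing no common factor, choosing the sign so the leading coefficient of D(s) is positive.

The answer is (2*s^4 - 19*s^3 + 64*s^2 - 92*s + 48)/(2*s^4 - 19*s^3 + 71*s^2 - 126*s + 84).

Reasoning:
Step 1. reduce the series chain A2, A3 -> 3/(2*s^2 - 11*s + 12)
Step 2. collapse the loop (A1 forward, (A2*A3) return) -> (2*s^2 - 11*s + 12)/(2*s^2 - 11*s + 15)
Step 3. reduce the feedback loop with forward [A1/(1+A1*(A2*A3))] and return A4, which is the overall transfer function T(s) = C(s)/R(s) in lowest terms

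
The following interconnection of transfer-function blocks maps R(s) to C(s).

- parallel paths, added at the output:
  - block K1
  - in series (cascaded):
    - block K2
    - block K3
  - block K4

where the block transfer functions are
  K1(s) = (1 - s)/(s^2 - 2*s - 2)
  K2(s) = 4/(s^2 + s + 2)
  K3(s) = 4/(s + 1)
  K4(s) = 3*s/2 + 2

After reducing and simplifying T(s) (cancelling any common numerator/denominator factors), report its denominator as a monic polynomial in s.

Step 1: combine K2, K3 in series -> 16/(s^3 + 2*s^2 + 3*s + 2)
Step 2: reduce the parallel group K1, (K2*K3), K4 -> (3*s^6 + 4*s^5 - 11*s^4 - 38*s^3 - 32*s^2 - 114*s - 76)/(2*s^5 - 6*s^3 - 16*s^2 - 20*s - 8)
T(s) is the step-2 result (common factors already cancelled). Leading coefficient of the denominator: 2. Divide through by 2 for the monic polynomial.

Answer: s^5 - 3*s^3 - 8*s^2 - 10*s - 4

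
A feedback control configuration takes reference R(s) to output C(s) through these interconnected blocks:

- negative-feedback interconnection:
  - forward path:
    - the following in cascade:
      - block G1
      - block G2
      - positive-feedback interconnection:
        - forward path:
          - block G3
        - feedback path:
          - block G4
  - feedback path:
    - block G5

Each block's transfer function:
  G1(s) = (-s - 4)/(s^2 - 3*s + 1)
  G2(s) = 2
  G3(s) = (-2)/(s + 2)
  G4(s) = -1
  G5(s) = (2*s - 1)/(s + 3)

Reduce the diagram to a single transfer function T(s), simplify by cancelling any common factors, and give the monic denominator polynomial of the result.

The answer is s^4 + 31*s - 16.

Reasoning:
Step 1. feedback reduction of G3, G4: (-2)/s
Step 2. multiply G1, G2, [G3/(1-G3*G4)] (series): (4*s + 16)/(s^3 - 3*s^2 + s)
Step 3. feedback reduction of (G1*G2*[G3/(1-G3*G4)]), G5: (4*s^2 + 28*s + 48)/(s^4 + 31*s - 16)
T(s) is the step-3 result (common factors already cancelled). Leading coefficient of the denominator: 1, so no rescaling is needed.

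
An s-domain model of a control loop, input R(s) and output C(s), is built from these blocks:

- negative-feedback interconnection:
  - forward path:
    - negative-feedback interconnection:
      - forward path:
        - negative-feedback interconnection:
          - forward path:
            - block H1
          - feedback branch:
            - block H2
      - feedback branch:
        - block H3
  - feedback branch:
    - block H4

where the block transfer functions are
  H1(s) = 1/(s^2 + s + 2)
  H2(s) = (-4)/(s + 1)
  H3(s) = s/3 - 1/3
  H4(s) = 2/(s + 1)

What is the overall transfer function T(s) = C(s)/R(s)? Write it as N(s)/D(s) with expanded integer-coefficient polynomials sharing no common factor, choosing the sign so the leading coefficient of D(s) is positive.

The answer is (3*s + 3)/(3*s^3 + 7*s^2 + 9*s - 1).

Reasoning:
Step 1. close the feedback loop around H1, H2: (s + 1)/(s^3 + 2*s^2 + 3*s - 2)
Step 2. feedback reduction of [H1/(1+H1*H2)], H3: (3*s + 3)/(3*s^3 + 7*s^2 + 9*s - 7)
Step 3. apply the feedback formula to [[H1/(1+H1*H2)]/(1+[H1/(1+H1*H2)]*H3)], H4, which is the overall transfer function T(s) = C(s)/R(s) in lowest terms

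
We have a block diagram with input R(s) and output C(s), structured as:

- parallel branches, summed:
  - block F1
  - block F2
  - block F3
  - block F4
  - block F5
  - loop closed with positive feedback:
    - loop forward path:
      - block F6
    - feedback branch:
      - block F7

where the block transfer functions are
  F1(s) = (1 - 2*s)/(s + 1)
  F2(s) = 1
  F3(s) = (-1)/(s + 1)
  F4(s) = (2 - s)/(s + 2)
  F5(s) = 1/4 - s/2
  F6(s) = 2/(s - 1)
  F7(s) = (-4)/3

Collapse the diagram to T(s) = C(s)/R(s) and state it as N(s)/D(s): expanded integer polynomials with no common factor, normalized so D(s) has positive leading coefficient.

Reducing step by step:

[1] reduce the feedback loop with forward F6 and return F7, giving 6/(3*s + 5)
[2] parallel reduction of F1, F2, F3, F4, F5, [F6/(1-F6*F7)]: this yields T(s), and no further normalization is needed

Answer: (-6*s^4 - 49*s^3 - 44*s^2 + 121*s + 138)/(12*s^3 + 56*s^2 + 84*s + 40)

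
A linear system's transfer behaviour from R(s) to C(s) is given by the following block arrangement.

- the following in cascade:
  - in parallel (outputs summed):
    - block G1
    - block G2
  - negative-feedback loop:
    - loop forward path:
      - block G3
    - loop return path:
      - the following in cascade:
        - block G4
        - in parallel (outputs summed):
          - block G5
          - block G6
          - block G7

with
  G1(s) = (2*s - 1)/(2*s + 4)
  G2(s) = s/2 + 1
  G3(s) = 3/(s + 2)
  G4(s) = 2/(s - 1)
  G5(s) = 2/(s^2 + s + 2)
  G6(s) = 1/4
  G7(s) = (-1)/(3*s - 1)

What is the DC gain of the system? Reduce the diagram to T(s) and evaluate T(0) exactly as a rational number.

Reducing step by step:

Step 1. combine G1, G2 in parallel; result (s^2 + 6*s + 3)/(2*s + 4)
Step 2. parallel reduction of G5, G6, G7; result (3*s^3 - 2*s^2 + 25*s - 18)/(12*s^3 + 8*s^2 + 20*s - 8)
Step 3. combine G4, (G5+G6+G7) in series; result (3*s^3 - 2*s^2 + 25*s - 18)/(6*s^4 - 2*s^3 + 6*s^2 - 14*s + 4)
Step 4. collapse the loop (G3 forward, (G4*(G5+G6+G7)) return); result (18*s^4 - 6*s^3 + 18*s^2 - 42*s + 12)/(6*s^5 + 10*s^4 + 11*s^3 - 8*s^2 + 51*s - 46)
Step 5. series reduction of (G1+G2), [G3/(1+G3*(G4*(G5+G6+G7)))]; result (9*s^6 + 51*s^5 + 18*s^4 + 24*s^3 - 93*s^2 - 27*s + 18)/(6*s^6 + 22*s^5 + 31*s^4 + 14*s^3 + 35*s^2 + 56*s - 92)
That last expression is T(s); at s = 0 only the constant terms survive, so T(0) = 18/(-92) = -9/46.

Answer: -9/46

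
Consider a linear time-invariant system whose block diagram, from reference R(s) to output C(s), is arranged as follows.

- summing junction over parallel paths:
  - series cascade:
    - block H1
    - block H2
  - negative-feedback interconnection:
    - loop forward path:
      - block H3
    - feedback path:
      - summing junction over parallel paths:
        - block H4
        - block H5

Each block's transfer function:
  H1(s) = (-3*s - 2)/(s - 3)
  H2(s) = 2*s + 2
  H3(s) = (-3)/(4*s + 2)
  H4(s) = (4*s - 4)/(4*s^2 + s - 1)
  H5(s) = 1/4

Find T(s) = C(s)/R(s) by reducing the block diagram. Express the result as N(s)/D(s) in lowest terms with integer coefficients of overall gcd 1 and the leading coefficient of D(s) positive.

Answer: (-384*s^5 - 856*s^4 - 310*s^3 + 320*s^2 - 146*s - 208)/(64*s^4 - 156*s^3 - 167*s^2 + 220*s - 129)

Working:
Step 1. cascade H1, H2; result (-6*s^2 - 10*s - 4)/(s - 3)
Step 2. parallel reduction of H4, H5; result (4*s^2 + 17*s - 17)/(16*s^2 + 4*s - 4)
Step 3. reduce the feedback loop with forward H3 and return (H4+H5); result (-48*s^2 - 12*s + 12)/(64*s^3 + 36*s^2 - 59*s + 43)
Step 4. add (H1*H2), [H3/(1+H3*(H4+H5))] (parallel); the result is T(s) itself (integer coefficients, no common factor, positive leading denominator coefficient)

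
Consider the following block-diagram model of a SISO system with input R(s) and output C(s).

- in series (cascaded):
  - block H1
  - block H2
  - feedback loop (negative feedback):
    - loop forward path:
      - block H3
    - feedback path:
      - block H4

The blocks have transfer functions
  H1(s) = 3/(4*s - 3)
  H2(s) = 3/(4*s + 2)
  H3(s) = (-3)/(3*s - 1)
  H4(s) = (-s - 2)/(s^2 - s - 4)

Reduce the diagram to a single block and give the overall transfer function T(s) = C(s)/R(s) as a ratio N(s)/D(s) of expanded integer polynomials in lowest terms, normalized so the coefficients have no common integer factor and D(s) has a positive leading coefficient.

Step 1: close the feedback loop around H3, H4 gives (-3*s^2 + 3*s + 12)/(3*s^3 - 4*s^2 - 8*s + 10)
Step 2: reduce the series chain H1, H2, [H3/(1+H3*H4)]; the result is T(s) itself (integer coefficients, no common factor, positive leading denominator coefficient)

Final answer: (-27*s^2 + 27*s + 108)/(48*s^5 - 76*s^4 - 130*s^3 + 216*s^2 + 8*s - 60)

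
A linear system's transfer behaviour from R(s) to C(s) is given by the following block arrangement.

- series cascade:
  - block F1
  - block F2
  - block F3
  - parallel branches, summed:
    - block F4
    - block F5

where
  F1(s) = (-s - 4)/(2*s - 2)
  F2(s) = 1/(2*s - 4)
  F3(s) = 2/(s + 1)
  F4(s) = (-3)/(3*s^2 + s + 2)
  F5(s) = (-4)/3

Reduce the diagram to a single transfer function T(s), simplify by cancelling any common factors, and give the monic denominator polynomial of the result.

Answer: s^5 - 5*s^4/3 - s^3 + s^2/3 + 4/3

Working:
Step 1. sum the parallel branches F4, F5 = (-12*s^2 - 4*s - 17)/(9*s^2 + 3*s + 6)
Step 2. combine F1, F2, F3, (F4+F5) in series = (12*s^3 + 52*s^2 + 33*s + 68)/(18*s^5 - 30*s^4 - 18*s^3 + 6*s^2 + 24)
No further cancellation is possible in the step-2 result, so that is T(s). Its denominator becomes monic after dividing by the leading coefficient 18.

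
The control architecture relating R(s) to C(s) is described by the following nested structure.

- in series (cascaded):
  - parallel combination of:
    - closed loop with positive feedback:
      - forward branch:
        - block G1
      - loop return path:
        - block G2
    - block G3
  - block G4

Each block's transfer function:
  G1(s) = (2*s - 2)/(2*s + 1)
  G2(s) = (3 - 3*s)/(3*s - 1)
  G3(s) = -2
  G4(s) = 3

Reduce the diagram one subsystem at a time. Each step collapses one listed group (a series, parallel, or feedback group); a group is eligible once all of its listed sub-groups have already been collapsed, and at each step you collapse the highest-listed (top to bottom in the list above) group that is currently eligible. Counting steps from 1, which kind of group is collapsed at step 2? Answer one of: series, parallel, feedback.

Reducing step by step:

Step 1 - close the feedback loop around G1, G2
Step 2 - add [G1/(1-G1*G2)], G3 (parallel)
Step 3 - series reduction of ([G1/(1-G1*G2)]+G3), G4
At step 2 the group reduced is parallel.

Answer: parallel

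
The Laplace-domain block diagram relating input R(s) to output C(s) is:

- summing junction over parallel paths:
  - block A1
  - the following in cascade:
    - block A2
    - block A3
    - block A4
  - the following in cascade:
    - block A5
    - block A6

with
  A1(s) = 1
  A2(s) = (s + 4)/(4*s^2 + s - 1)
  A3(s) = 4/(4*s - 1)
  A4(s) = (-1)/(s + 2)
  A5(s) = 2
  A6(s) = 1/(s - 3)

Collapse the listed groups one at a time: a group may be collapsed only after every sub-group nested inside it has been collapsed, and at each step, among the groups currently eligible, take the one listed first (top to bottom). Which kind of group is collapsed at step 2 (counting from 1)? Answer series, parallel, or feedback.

Step 1. multiply A2, A3, A4 (series)
Step 2. multiply A5, A6 (series)
Step 3. add A1, (A2*A3*A4), (A5*A6) (parallel)
At step 2 the group reduced is series.

Hence the answer: series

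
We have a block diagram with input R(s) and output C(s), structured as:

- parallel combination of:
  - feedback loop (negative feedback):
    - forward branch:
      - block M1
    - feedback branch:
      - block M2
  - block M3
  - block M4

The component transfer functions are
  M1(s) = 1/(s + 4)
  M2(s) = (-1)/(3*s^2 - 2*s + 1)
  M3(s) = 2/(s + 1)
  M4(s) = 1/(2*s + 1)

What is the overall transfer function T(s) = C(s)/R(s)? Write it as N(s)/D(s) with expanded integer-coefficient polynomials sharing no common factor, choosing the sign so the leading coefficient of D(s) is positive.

Step 1 - apply the feedback formula to M1, M2, giving (3*s^2 - 2*s + 1)/(3*s^3 + 10*s^2 - 7*s + 3)
Step 2 - combine [M1/(1+M1*M2)], M3, M4 in parallel, giving the overall T(s)

Final answer: (21*s^4 + 64*s^3 - 6*s^2 - 5*s + 10)/(6*s^5 + 29*s^4 + 19*s^3 - 5*s^2 + 2*s + 3)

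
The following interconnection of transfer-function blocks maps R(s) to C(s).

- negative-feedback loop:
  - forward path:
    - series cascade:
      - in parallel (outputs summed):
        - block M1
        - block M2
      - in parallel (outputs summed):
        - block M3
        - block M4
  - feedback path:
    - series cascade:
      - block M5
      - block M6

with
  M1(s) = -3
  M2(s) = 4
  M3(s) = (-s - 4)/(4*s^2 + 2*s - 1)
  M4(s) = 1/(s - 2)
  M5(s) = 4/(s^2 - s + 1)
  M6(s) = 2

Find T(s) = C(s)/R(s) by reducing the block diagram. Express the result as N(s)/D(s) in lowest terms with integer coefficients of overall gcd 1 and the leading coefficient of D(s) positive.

Reducing step by step:

Step 1 - reduce the parallel group M1, M2 -> 1
Step 2 - sum the parallel branches M3, M4 -> (3*s^2 + 7)/(4*s^3 - 6*s^2 - 5*s + 2)
Step 3 - reduce the series chain (M1+M2), (M3+M4) -> (3*s^2 + 7)/(4*s^3 - 6*s^2 - 5*s + 2)
Step 4 - cascade M5, M6 -> 8/(s^2 - s + 1)
Step 5 - reduce the feedback loop with forward ((M1+M2)*(M3+M4)) and return (M5*M6) - this is the overall T(s), already in the required normalized form

Answer: (3*s^4 - 3*s^3 + 10*s^2 - 7*s + 7)/(4*s^5 - 10*s^4 + 5*s^3 + 25*s^2 - 7*s + 58)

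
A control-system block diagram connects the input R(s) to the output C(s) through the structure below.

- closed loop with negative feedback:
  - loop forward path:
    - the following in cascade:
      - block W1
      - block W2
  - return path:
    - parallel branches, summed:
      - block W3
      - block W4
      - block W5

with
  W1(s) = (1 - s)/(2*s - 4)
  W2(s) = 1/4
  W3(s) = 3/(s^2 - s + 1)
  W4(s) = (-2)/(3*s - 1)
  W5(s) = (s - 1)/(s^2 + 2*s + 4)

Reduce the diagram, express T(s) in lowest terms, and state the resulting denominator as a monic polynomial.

[1] series reduction of W1, W2; result (1 - s)/(8*s - 16)
[2] reduce the parallel group W3, W4, W5; result (s^4 + 17*s^2 + 29*s - 19)/(3*s^5 + 2*s^4 + 8*s^3 - 9*s^2 + 14*s - 4)
[3] feedback reduction of (W1*W2), (W3+W4+W5); result (-3*s^6 + s^5 - 6*s^4 + 17*s^3 - 23*s^2 + 18*s - 4)/(24*s^6 - 33*s^5 + 33*s^4 - 217*s^3 + 244*s^2 - 208*s + 45)
T(s) is the step-3 result (common factors already cancelled). Leading coefficient of the denominator: 24. Divide through by 24 for the monic polynomial.

Final answer: s^6 - 11*s^5/8 + 11*s^4/8 - 217*s^3/24 + 61*s^2/6 - 26*s/3 + 15/8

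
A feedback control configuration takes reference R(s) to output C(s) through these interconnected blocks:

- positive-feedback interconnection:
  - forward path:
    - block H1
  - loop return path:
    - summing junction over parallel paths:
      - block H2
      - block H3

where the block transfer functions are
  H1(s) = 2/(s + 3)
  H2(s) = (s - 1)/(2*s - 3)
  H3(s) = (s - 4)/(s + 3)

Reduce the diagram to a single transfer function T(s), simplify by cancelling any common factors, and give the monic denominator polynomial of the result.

Step 1 - reduce the parallel group H2, H3 gives (3*s^2 - 9*s + 9)/(2*s^2 + 3*s - 9)
Step 2 - collapse the loop (H1 forward, (H2+H3) return) gives (4*s^2 + 6*s - 18)/(2*s^3 + 3*s^2 + 18*s - 45)
That last expression is T(s), already simplified. Scaling its denominator by 1/2 (the reciprocal of the leading coefficient) yields the monic denominator.

Therefore the answer is s^3 + 3*s^2/2 + 9*s - 45/2.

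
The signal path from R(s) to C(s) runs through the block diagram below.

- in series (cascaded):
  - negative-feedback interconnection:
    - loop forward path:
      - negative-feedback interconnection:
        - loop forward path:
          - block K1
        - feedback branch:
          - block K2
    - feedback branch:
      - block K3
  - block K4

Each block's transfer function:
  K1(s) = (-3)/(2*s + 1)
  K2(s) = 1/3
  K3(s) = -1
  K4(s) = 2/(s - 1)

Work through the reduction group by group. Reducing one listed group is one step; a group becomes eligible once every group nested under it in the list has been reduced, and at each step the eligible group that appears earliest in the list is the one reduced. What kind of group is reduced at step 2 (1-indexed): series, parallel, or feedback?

Step 1 - reduce the feedback loop with forward K1 and return K2
Step 2 - reduce the feedback loop with forward [K1/(1+K1*K2)] and return K3
Step 3 - series reduction of [[K1/(1+K1*K2)]/(1+[K1/(1+K1*K2)]*K3)], K4
Step 2: feedback.

Answer: feedback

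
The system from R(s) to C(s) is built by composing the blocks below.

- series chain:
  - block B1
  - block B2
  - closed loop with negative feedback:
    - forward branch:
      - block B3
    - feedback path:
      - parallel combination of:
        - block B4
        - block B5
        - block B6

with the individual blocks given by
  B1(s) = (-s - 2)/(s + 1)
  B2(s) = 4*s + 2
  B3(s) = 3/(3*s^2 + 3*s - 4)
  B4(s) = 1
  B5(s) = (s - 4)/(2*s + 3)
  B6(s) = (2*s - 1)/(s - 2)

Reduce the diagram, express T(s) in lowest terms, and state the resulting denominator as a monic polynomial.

Answer: s^5 + 3*s^4/2 - 5*s^3/6 - 31*s^2/6 - s/3 + 7/2

Working:
Step 1 - reduce the parallel group B4, B5, B6; result (7*s^2 - 3*s - 1)/(2*s^2 - s - 6)
Step 2 - apply the feedback formula to B3, (B4+B5+B6); result (6*s^2 - 3*s - 18)/(6*s^4 + 3*s^3 - 8*s^2 - 23*s + 21)
Step 3 - combine B1, B2, [B3/(1+B3*(B4+B5+B6))] in series; result (-24*s^4 - 48*s^3 + 78*s^2 + 192*s + 72)/(6*s^5 + 9*s^4 - 5*s^3 - 31*s^2 - 2*s + 21)
The result of step 3 is T(s) in lowest terms. Its denominator has leading coefficient 6; dividing the denominator through by 6 makes it monic.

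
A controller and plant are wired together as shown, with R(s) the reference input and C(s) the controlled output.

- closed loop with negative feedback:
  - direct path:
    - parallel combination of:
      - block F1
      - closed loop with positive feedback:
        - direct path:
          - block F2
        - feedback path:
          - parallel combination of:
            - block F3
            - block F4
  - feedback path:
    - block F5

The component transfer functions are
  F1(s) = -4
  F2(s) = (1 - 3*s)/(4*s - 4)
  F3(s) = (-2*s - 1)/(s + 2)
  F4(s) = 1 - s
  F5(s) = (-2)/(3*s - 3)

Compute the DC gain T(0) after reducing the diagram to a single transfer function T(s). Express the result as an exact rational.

Answer: 114/49

Working:
1. combine F3, F4 in parallel: (-s^2 - 3*s + 1)/(s + 2)
2. collapse the loop (F2 forward, (F3+F4) return): (3*s^2 + 5*s - 2)/(3*s^3 + 4*s^2 - 10*s + 9)
3. sum the parallel branches F1, [F2/(1-F2*(F3+F4))]: (-12*s^3 - 13*s^2 + 45*s - 38)/(3*s^3 + 4*s^2 - 10*s + 9)
4. collapse the loop ((F1+[F2/(1-F2*(F3+F4))]) forward, F5 return): (-36*s^4 - 3*s^3 + 174*s^2 - 249*s + 114)/(9*s^4 + 27*s^3 - 16*s^2 - 33*s + 49)
That last expression is T(s); at s = 0 only the constant terms survive, so T(0) = 114/49.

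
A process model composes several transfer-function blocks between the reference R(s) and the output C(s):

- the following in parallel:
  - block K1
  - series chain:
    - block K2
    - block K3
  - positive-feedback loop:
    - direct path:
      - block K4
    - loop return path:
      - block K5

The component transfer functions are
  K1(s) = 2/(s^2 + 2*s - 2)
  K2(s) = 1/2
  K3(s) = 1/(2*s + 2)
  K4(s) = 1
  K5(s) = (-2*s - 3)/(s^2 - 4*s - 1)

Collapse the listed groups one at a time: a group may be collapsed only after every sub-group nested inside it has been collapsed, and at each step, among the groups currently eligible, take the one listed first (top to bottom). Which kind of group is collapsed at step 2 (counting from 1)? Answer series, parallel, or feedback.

Answer: feedback

Working:
1. combine K2, K3 in series
2. feedback reduction of K4, K5
3. combine K1, (K2*K3), [K4/(1-K4*K5)] in parallel
At step 2 the group reduced is feedback.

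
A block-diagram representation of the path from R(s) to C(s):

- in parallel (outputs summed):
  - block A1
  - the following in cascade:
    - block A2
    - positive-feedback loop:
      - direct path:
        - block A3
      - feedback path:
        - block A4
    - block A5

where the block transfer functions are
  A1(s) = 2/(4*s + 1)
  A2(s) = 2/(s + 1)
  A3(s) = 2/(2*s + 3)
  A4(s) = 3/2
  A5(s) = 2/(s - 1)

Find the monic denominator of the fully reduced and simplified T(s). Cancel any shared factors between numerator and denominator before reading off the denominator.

Answer: s^4 + s^3/4 - s^2 - s/4

Working:
[1] feedback reduction of A3, A4 = 1/s
[2] series reduction of A2, [A3/(1-A3*A4)], A5 = 4/(s^3 - s)
[3] combine A1, (A2*[A3/(1-A3*A4)]*A5) in parallel = (2*s^3 + 14*s + 4)/(4*s^4 + s^3 - 4*s^2 - s)
The result of step 3 is T(s) in lowest terms. Its denominator has leading coefficient 4; dividing the denominator through by 4 makes it monic.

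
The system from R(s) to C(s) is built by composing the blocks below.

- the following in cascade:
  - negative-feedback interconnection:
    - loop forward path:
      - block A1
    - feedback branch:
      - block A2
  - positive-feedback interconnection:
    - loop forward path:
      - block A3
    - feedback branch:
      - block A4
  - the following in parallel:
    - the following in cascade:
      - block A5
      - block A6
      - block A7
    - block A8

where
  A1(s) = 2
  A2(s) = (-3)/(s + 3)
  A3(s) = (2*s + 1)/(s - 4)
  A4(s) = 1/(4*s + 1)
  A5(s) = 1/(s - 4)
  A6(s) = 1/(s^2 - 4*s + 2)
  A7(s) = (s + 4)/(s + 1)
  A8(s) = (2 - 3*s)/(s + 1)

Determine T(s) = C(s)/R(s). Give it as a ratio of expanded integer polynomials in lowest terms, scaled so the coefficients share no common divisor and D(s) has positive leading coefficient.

Answer: (-48*s^6 + 92*s^5 + 602*s^4 - 448*s^3 - 380*s^2 + 38*s + 24)/(4*s^6 - 45*s^5 + 154*s^4 - 95*s^3 - 252*s^2 + 86*s + 40)

Working:
Step 1. reduce the feedback loop with forward A1 and return A2, giving (2*s + 6)/(s - 3)
Step 2. reduce the feedback loop with forward A3 and return A4, giving (8*s^2 + 6*s + 1)/(4*s^2 - 17*s - 5)
Step 3. combine A5, A6, A7 in series, giving (s + 4)/(s^4 - 7*s^3 + 10*s^2 + 10*s - 8)
Step 4. combine (A5*A6*A7), A8 in parallel, giving (-3*s^4 + 26*s^3 - 70*s^2 + 61*s - 12)/(s^4 - 7*s^3 + 10*s^2 + 10*s - 8)
Step 5. multiply [A1/(1+A1*A2)], [A3/(1-A3*A4)], ((A5*A6*A7)+A8) (series): this yields T(s), and no further normalization is needed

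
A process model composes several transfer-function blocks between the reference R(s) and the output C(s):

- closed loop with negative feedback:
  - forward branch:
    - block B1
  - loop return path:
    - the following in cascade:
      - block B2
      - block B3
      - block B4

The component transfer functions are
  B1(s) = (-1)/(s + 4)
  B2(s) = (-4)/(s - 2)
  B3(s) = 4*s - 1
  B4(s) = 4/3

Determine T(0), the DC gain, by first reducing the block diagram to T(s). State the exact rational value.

First reduce the diagram to T(s).

Step 1. cascade B2, B3, B4, giving (16 - 64*s)/(3*s - 6)
Step 2. feedback reduction of B1, (B2*B3*B4), giving (6 - 3*s)/(3*s^2 + 70*s - 40)
DC gain: substitute s = 0 into T(s) from step 2: T(0) = 6/(-40) = -3/20.

Answer: -3/20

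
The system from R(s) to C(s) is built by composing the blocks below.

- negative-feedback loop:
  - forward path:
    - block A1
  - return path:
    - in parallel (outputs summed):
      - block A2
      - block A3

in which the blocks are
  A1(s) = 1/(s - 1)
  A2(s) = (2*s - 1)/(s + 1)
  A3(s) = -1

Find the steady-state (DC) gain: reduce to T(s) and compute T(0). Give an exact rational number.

1. combine A2, A3 in parallel -> (s - 2)/(s + 1)
2. apply the feedback formula to A1, (A2+A3) -> (s + 1)/(s^2 + s - 3)
Step 2 gives the overall T(s). Then T(0) = 1/(-3) = -1/3.

Hence the answer: -1/3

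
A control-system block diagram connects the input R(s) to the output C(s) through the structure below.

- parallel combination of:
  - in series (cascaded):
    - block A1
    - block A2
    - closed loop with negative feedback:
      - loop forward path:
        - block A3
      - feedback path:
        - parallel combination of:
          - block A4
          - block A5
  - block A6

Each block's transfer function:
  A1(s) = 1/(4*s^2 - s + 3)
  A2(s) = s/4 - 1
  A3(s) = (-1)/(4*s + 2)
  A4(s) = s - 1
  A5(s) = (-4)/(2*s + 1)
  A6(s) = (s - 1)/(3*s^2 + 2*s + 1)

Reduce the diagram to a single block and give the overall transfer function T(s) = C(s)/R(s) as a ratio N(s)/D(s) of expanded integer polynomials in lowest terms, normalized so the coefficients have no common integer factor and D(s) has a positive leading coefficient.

Reducing step by step:

Step 1. add A4, A5 (parallel) gives (2*s^2 - s - 5)/(2*s + 1)
Step 2. close the feedback loop around A3, (A4+A5) gives (-2*s - 1)/(6*s^2 + 9*s + 7)
Step 3. combine A1, A2, [A3/(1+A3*(A4+A5))] in series gives (-2*s^2 + 7*s + 4)/(96*s^4 + 120*s^3 + 148*s^2 + 80*s + 84)
Step 4. parallel reduction of (A1*A2*[A3/(1+A3*(A4+A5))]), A6, which is the overall transfer function T(s) = C(s)/R(s) in lowest terms

Answer: (96*s^5 + 18*s^4 + 45*s^3 - 44*s^2 + 19*s - 80)/(288*s^6 + 552*s^5 + 780*s^4 + 656*s^3 + 560*s^2 + 248*s + 84)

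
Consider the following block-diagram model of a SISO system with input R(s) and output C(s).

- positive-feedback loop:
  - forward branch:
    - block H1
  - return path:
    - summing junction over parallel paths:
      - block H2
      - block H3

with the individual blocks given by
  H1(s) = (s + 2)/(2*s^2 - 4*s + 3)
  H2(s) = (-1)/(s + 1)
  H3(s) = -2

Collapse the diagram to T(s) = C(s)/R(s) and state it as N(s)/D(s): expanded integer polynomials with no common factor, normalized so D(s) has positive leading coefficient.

Step 1 - combine H2, H3 in parallel -> (-2*s - 3)/(s + 1)
Step 2 - collapse the loop (H1 forward, (H2+H3) return) - this is the overall T(s), already in the required normalized form

Final answer: (s^2 + 3*s + 2)/(2*s^3 + 6*s + 9)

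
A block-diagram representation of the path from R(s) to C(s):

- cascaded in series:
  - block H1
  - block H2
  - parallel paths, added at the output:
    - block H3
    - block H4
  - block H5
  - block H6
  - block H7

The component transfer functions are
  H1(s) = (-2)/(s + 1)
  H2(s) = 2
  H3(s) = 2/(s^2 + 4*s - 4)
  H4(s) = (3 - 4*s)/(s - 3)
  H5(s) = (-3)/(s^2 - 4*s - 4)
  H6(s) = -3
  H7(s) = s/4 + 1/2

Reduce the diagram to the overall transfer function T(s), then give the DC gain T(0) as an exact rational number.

Answer: -27/4

Working:
Step 1. combine H3, H4 in parallel: (-4*s^3 - 13*s^2 + 30*s - 18)/(s^3 + s^2 - 16*s + 12)
Step 2. series reduction of H1, H2, (H3+H4), H5, H6, H7: (36*s^4 + 189*s^3 - 36*s^2 - 378*s + 324)/(s^6 - 2*s^5 - 27*s^4 + 48*s^3 + 88*s^2 - 32*s - 48)
That last expression is T(s); at s = 0 only the constant terms survive, so T(0) = 324/(-48) = -27/4.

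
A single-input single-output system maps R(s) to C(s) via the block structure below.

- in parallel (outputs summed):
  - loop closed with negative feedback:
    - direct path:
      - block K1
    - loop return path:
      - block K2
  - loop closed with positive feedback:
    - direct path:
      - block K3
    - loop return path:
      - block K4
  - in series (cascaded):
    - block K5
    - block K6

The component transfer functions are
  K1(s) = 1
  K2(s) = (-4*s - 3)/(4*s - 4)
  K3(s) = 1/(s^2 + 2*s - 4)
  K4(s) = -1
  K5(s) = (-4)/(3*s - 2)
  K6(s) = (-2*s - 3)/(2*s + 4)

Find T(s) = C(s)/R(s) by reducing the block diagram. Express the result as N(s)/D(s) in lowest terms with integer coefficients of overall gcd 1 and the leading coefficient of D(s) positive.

The answer is (-12*s^5 - 28*s^4 + 88*s^3 + 179*s^2 - 100*s - 106)/(21*s^4 + 70*s^3 - 35*s^2 - 140*s + 84).

Reasoning:
1. collapse the loop (K1 forward, K2 return) gives 4/7 - 4*s/7
2. reduce the feedback loop with forward K3 and return K4 gives 1/(s^2 + 2*s - 3)
3. series reduction of K5, K6 gives (4*s + 6)/(3*s^2 + 4*s - 4)
4. sum the parallel branches [K1/(1+K1*K2)], [K3/(1-K3*K4)], (K5*K6): this yields T(s), and no further normalization is needed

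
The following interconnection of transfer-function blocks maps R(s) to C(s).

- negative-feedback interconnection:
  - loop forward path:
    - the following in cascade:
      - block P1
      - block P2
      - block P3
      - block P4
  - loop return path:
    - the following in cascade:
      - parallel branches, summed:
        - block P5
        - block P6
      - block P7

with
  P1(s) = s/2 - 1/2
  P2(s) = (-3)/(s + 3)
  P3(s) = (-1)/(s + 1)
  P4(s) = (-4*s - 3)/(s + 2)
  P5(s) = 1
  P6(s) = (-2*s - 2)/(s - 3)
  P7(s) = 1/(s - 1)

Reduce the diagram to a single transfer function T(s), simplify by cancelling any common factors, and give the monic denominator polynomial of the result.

Answer: s^4 + 3*s^3 - s^2 + 15*s/2 + 9/2

Working:
1. multiply P1, P2, P3, P4 (series) gives (-12*s^2 + 3*s + 9)/(2*s^3 + 12*s^2 + 22*s + 12)
2. combine P5, P6 in parallel gives (-s - 5)/(s - 3)
3. reduce the series chain (P5+P6), P7 gives (-s - 5)/(s^2 - 4*s + 3)
4. close the feedback loop around (P1*P2*P3*P4), ((P5+P6)*P7) gives (-12*s^3 + 39*s^2 - 27)/(2*s^4 + 6*s^3 - 2*s^2 + 15*s + 9)
Step 4 gives the fully reduced T(s), with no common factor left to cancel. The denominator's leading coefficient is 2, so divide each of its coefficients by 2 to get the monic form.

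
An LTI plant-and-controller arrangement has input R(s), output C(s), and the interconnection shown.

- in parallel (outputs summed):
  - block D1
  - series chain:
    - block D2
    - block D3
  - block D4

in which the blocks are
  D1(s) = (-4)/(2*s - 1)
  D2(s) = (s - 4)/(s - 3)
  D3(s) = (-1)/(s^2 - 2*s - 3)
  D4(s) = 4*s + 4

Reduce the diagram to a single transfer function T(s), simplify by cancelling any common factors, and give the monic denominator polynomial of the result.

1. multiply D2, D3 (series), giving (4 - s)/(s^3 - 5*s^2 + 3*s + 9)
2. add D1, (D2*D3), D4 (parallel), giving (8*s^5 - 36*s^4 - 4*s^3 + 122*s^2 + 21*s - 76)/(2*s^4 - 11*s^3 + 11*s^2 + 15*s - 9)
The result of step 2 is T(s) in lowest terms. Its denominator has leading coefficient 2; dividing the denominator through by 2 makes it monic.

Answer: s^4 - 11*s^3/2 + 11*s^2/2 + 15*s/2 - 9/2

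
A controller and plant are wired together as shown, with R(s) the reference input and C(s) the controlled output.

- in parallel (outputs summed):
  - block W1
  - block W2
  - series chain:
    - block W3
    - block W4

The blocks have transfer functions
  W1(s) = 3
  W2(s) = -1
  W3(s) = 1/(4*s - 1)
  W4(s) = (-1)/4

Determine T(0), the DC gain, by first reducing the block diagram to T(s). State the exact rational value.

Step 1 - combine W3, W4 in series gives (-1)/(16*s - 4)
Step 2 - reduce the parallel group W1, W2, (W3*W4) gives (32*s - 9)/(16*s - 4)
The step-2 result is T(s). Setting s = 0: T(0) = -9/(-4) = 9/4.

Final answer: 9/4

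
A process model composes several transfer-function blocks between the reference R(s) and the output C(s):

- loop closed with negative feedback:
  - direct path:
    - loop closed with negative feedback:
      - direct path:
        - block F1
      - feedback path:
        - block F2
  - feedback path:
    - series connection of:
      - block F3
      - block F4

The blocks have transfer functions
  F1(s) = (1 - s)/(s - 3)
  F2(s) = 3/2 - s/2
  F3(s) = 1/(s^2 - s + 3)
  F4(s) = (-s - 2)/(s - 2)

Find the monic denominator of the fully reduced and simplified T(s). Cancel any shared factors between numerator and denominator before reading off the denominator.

[1] feedback reduction of F1, F2 -> (2 - 2*s)/(s^2 - 2*s - 3)
[2] series reduction of F3, F4 -> (-s - 2)/(s^3 - 3*s^2 + 5*s - 6)
[3] apply the feedback formula to [F1/(1+F1*F2)], (F3*F4) -> (-2*s^4 + 8*s^3 - 16*s^2 + 22*s - 12)/(s^5 - 5*s^4 + 8*s^3 - 5*s^2 - s + 14)
T(s) is the step-3 result (common factors already cancelled). Leading coefficient of the denominator: 1, so no rescaling is needed.

Therefore the answer is s^5 - 5*s^4 + 8*s^3 - 5*s^2 - s + 14.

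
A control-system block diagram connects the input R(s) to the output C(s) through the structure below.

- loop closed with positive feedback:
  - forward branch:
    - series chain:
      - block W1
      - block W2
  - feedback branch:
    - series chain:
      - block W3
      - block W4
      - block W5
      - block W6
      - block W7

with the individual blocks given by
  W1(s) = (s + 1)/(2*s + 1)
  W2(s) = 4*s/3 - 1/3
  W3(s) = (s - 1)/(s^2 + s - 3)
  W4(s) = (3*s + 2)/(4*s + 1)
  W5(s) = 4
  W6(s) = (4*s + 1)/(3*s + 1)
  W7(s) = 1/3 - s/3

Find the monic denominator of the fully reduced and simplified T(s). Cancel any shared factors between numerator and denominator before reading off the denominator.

Step 1 - cascade W1, W2 gives (4*s^2 + 3*s - 1)/(6*s + 3)
Step 2 - series reduction of W3, W4, W5, W6, W7 gives (-12*s^3 + 16*s^2 + 4*s - 8)/(9*s^3 + 12*s^2 - 24*s - 9)
Step 3 - collapse the loop ((W1*W2) forward, (W3*W4*W5*W6*W7) return) gives (36*s^5 + 75*s^4 - 69*s^3 - 120*s^2 - 3*s + 9)/(48*s^5 + 26*s^4 + 23*s^3 - 72*s^2 - 98*s - 35)
No further cancellation is possible in the step-3 result, so that is T(s). Its denominator becomes monic after dividing by the leading coefficient 48.

Answer: s^5 + 13*s^4/24 + 23*s^3/48 - 3*s^2/2 - 49*s/24 - 35/48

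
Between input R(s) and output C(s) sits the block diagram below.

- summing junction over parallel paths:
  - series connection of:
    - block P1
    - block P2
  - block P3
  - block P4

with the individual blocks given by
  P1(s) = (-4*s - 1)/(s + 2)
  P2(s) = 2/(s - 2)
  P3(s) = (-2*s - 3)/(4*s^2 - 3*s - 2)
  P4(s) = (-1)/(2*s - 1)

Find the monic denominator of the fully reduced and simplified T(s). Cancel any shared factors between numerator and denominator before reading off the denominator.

1. multiply P1, P2 (series), giving (-8*s - 2)/(s^2 - 4)
2. parallel reduction of (P1*P2), P3, P4, giving (-72*s^4 + 63*s^3 + 65*s^2 - 10*s - 24)/(8*s^5 - 10*s^4 - 33*s^3 + 42*s^2 + 4*s - 8)
That last expression is T(s), already simplified. Scaling its denominator by 1/8 (the reciprocal of the leading coefficient) yields the monic denominator.

Therefore the answer is s^5 - 5*s^4/4 - 33*s^3/8 + 21*s^2/4 + s/2 - 1.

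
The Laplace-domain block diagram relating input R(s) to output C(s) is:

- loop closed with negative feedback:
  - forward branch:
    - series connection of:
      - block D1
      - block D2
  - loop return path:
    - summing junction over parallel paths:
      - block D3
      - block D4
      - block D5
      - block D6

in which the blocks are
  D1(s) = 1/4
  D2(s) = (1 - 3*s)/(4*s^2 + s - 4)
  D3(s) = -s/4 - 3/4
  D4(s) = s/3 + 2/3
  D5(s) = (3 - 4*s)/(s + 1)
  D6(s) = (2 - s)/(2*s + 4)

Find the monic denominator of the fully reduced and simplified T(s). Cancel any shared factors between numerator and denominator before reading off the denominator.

1. series reduction of D1, D2 = (1 - 3*s)/(16*s^2 + 4*s - 16)
2. add D3, D4, D5, D6 (parallel) = (s^3 - 52*s^2 - 55*s + 82)/(12*s^2 + 36*s + 24)
3. reduce the feedback loop with forward (D1*D2) and return (D3+D4+D5+D6) = (-36*s^3 - 96*s^2 - 36*s + 24)/(189*s^4 + 781*s^3 + 449*s^2 - 781*s - 302)
That last expression is T(s), already simplified. Scaling its denominator by 1/189 (the reciprocal of the leading coefficient) yields the monic denominator.

Hence the answer: s^4 + 781*s^3/189 + 449*s^2/189 - 781*s/189 - 302/189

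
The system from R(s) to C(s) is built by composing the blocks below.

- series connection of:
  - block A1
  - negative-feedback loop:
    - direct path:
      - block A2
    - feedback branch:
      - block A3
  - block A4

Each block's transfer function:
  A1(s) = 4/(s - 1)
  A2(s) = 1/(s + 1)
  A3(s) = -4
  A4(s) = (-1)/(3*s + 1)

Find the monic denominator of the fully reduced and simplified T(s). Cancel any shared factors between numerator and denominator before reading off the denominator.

First reduce the diagram to T(s).

Step 1 - collapse the loop (A2 forward, A3 return) = 1/(s - 3)
Step 2 - cascade A1, [A2/(1+A2*A3)], A4 = (-4)/(3*s^3 - 11*s^2 + 5*s + 3)
No further cancellation is possible in the step-2 result, so that is T(s). Its denominator becomes monic after dividing by the leading coefficient 3.

Answer: s^3 - 11*s^2/3 + 5*s/3 + 1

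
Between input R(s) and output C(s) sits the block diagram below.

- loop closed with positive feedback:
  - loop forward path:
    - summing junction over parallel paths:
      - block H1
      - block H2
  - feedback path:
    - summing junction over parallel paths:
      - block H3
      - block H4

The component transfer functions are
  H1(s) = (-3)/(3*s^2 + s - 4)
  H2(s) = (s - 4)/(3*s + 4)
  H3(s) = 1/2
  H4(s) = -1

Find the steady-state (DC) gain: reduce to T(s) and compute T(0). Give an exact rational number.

The answer is -2/7.

Reasoning:
[1] reduce the parallel group H1, H2, giving (s^2 - 5*s + 1)/(3*s^2 + s - 4)
[2] reduce the parallel group H3, H4, giving (-1)/2
[3] apply the feedback formula to (H1+H2), (H3+H4), giving (2*s^2 - 10*s + 2)/(7*s^2 - 3*s - 7)
DC gain: substitute s = 0 into T(s) from step 3: T(0) = 2/(-7) = -2/7.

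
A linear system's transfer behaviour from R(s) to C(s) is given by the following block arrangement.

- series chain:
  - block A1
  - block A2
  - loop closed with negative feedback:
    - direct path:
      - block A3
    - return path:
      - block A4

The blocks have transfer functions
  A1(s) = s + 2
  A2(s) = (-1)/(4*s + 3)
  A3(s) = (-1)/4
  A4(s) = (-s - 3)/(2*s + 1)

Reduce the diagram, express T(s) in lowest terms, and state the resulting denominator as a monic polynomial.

The answer is s^2 + 55*s/36 + 7/12.

Reasoning:
Step 1. apply the feedback formula to A3, A4 gives (-2*s - 1)/(9*s + 7)
Step 2. reduce the series chain A1, A2, [A3/(1+A3*A4)] gives (2*s^2 + 5*s + 2)/(36*s^2 + 55*s + 21)
No further cancellation is possible in the step-2 result, so that is T(s). Its denominator becomes monic after dividing by the leading coefficient 36.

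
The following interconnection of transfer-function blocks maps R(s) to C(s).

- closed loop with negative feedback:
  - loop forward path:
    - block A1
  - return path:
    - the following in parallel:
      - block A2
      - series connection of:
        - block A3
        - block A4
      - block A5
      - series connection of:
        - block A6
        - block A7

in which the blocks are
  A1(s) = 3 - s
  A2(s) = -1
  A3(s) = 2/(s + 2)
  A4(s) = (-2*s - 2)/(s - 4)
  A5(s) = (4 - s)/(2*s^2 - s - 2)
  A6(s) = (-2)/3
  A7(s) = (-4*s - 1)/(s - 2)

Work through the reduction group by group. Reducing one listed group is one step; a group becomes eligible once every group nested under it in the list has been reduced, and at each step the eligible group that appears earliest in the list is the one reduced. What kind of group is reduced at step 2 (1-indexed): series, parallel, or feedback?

Step 1. cascade A3, A4
Step 2. cascade A6, A7
Step 3. add A2, (A3*A4), A5, (A6*A7) (parallel)
Step 4. collapse the loop (A1 forward, (A2+(A3*A4)+A5+(A6*A7)) return)
So the answer for step 2 is series.

Final answer: series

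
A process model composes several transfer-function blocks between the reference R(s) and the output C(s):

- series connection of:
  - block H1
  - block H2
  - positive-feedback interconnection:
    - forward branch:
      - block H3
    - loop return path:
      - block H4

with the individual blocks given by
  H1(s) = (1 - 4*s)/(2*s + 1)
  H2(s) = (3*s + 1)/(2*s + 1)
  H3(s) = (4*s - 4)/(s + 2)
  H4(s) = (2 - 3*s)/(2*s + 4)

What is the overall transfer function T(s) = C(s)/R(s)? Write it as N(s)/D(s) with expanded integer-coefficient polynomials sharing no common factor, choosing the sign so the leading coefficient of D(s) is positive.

Step 1 - apply the feedback formula to H3, H4 = (4*s^2 + 4*s - 8)/(7*s^2 - 6*s + 8)
Step 2 - reduce the series chain H1, H2, [H3/(1-H3*H4)]; the result is T(s) itself (integer coefficients, no common factor, positive leading denominator coefficient)

Hence the answer: (-48*s^4 - 52*s^3 + 96*s^2 + 12*s - 8)/(28*s^4 + 4*s^3 + 15*s^2 + 26*s + 8)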